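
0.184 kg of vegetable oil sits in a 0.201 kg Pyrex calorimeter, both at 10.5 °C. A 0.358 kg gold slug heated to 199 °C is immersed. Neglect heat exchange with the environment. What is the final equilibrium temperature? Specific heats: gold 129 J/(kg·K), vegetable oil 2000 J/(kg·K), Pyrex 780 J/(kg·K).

Energy conservation, ΣQ = 0:
0.358*129*(T − 199) + 0.184*2000*(T − 10.5) + 0.201*780*(T − 10.5) = 0
46.18(T − 199) + 368(T − 10.5) + 156.78(T − 10.5) = 0
570.96 T = 14700
T = 14700/570.96 ≈ 25.75 °C

T_f ≈ 25.7 °C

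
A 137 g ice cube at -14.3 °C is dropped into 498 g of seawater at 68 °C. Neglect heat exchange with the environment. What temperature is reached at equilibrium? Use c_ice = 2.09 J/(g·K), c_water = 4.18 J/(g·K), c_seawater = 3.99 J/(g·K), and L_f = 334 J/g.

T_f ≈ 33.3 °C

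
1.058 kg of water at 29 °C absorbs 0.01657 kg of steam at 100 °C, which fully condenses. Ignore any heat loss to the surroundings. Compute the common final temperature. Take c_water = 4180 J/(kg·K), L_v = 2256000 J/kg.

Energy conservation, ΣQ = 0:
steam→water at 100 °C releases m L_v = 0.01657×2256000 = 37382
  condensate cools 100→T: 0.01657×4180×(T − 100) = 69.26(T − 100)
  water warms: 1.058×4180×(T − 29) = 4422.4(T − 29)
4491.7 T = 37382 + 6926.3 + 128251 = 172559
T ≈ 38.42 °C (< 100 °C, so full condensation is consistent).

T_f ≈ 38.4 °C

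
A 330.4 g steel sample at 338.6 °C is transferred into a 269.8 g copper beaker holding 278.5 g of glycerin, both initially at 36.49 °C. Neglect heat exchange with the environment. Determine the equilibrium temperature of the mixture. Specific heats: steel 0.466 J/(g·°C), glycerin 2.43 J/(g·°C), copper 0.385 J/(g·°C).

T_f ≈ 86.3 °C

Energy conservation, ΣQ = 0:
330.4*0.466*(T − 338.6) + 278.5*2.43*(T − 36.49) + 269.8*0.385*(T − 36.49) = 0
934.59 T = 80618
T = 80618/934.59 ≈ 86.26 °C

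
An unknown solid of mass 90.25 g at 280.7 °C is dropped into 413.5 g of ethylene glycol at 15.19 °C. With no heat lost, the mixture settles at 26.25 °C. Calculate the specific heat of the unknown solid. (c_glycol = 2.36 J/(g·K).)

c ≈ 0.47 J/(g·K)

Heat gained plus heat lost sum to zero:
90.25×c×(26.25 − 280.7) + 413.5×2.36×(26.25 − 15.19) = 0
-22964 c = -10793
c = -10793/-22964 ≈ 0.47 J/(g·K)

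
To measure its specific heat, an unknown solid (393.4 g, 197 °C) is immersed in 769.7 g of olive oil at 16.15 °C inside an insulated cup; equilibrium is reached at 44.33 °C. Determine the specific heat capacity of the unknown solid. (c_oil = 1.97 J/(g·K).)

Heat lost by the unknown solid = heat gained by the oil:
393.4×c×(197 − 44.33) = 769.7×1.97×(44.33 − 16.15)
60060 c = 42730  ⇒  c ≈ 0.7114 J/(g·K)

c ≈ 0.711 J/(g·K)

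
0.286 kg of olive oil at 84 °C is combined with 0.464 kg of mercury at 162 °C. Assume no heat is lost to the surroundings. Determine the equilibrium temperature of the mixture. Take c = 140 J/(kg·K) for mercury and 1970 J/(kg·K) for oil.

T_f ≈ 92.1 °C

Set heat shed by the hot body equal to heat absorbed by the cold body:
0.464*140*(162 − T) = 0.286*1970*(T − 84)
64.96(162 − T) = 563.42(T − 84)
628.38 T = 57851  ⇒  T ≈ 92.06 °C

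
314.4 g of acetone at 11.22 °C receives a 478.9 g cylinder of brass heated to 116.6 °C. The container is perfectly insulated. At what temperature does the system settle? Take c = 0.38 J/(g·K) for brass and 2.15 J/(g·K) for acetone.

T_f ≈ 33.6 °C

Net heat exchanged in the isolated system is zero:
478.9·0.38·(T − 116.6) + 314.4·2.15·(T − 11.22) = 0
181.98(T − 116.6) + 675.96(T − 11.22) = 0
857.94 T = 28803
T = 28803 / 857.94 = 33.6 °C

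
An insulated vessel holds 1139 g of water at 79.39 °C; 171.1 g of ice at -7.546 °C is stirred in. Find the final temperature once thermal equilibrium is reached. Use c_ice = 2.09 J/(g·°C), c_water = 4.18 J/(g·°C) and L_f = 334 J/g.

Energy conservation, ΣQ = 0:
warm ice to 0 °C: 171.1·2.09·(0 − (-7.546)) = 2698.4
  fusion: m_ice L_f = 171.1·334 = 57147
  warm the meltwater: 715.2 T
  water cools: 1139·4.18·(T − 79.39) = 4761(T − 79.39)
5476.2 T = 377977 − 59846 = 318132
T ≈ 58.09 °C — above 0 °C, consistent with complete melting.

T_f ≈ 58.1 °C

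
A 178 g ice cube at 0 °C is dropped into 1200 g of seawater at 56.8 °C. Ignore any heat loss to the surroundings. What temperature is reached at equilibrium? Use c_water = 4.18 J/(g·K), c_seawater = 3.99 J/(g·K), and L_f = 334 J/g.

T_f ≈ 38.4 °C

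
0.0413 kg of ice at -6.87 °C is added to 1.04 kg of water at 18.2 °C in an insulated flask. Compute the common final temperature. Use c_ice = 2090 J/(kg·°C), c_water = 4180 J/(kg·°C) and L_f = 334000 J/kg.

T_f ≈ 14.3 °C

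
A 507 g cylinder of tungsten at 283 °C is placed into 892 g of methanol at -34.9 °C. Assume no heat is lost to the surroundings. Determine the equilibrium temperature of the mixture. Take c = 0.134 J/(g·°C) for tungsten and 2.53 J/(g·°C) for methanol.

|Q_tungsten| = |Q_methanol|:
507×0.134×(283 − T) = 892×2.53×(T − (-34.9))
67.94(283 − T) = 2256.8(T − (-34.9))
2324.7 T = -59534  ⇒  T ≈ -25.61 °C

T_f ≈ -25.6 °C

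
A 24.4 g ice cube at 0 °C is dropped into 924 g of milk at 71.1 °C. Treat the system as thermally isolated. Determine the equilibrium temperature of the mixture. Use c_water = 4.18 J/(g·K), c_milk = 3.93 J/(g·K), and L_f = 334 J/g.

Net heat exchanged in the isolated system is zero:
fusion: m_ice L_f = 24.4×334 = 8149.6; meltwater 0→T: 24.4×4.18×T = 101.99 T; milk cools: 924×3.93×(T − 71.1) = 3631.3(T − 71.1)
3733.3 T = 258187 − 8149.6 = 250037
T ≈ 66.97 °C. Since T > 0 °C, the all-ice-melts assumption holds.

T_f ≈ 67.0 °C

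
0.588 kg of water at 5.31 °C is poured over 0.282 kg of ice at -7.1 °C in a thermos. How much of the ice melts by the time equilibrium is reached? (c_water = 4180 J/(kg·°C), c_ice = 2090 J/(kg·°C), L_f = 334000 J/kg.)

Cooling the water to 0 °C releases 0.588·4180·5.31 = 13051 J.
Warming the ice to 0 °C takes 0.282·2090·7.1 = 4184.6 J, leaving 8866.5 J for melting.
Fully melting the ice requires m_ice L_f = 0.282·334000 = 94188 J.
Since 8866.5 < 94188 J, not all the ice melts; equilibrium is at 0 °C.
m_melt = 8866.5 / L_f = 0.02655 kg.

m_melted ≈ 0.0265 kg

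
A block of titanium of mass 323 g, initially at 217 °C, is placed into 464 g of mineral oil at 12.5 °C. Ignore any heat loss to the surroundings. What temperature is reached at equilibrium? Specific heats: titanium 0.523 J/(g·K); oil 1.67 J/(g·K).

With ΣQ=0 the equilibrium temperature is the m·c-weighted mean:
T_f = (168.93*217 + 774.88*12.5) / (168.93 + 774.88)
    = 46344 / 943.81 ≈ 49.10 °C

T_f ≈ 49.1 °C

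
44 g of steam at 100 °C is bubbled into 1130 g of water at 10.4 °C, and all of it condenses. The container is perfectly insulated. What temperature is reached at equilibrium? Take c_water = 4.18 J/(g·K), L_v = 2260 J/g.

T_f ≈ 34.0 °C

Conservation of energy gives ΣQ = 0:
condense steam: −44·2260 = −99440; condensed water 100 °C→T: 183.92(T − 100); original water: 4723.4(T − 10.4)
4907.3 T = 99440 + 18392 + 49123 = 166955
T ≈ 34.02 °C, under the boiling point, so the assumption holds.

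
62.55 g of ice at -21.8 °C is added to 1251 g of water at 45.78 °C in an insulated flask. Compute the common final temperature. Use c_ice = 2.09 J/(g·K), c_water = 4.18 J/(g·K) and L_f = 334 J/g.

T_f ≈ 39.3 °C

Let T be the final temperature. ΣQ_i = 0:
ice -21.8→0 °C: 62.55×2.09×21.8 = 2849.9
  melt ice: 62.55×334 = 20892
  warm the meltwater: 261.46 T
  water cools: 1251×4.18×(T − 45.78) = 5229.2(T − 45.78)
5490.6 T = 239392 − 23742 = 215650
T ≈ 39.28 °C (positive, so assuming full melt was valid).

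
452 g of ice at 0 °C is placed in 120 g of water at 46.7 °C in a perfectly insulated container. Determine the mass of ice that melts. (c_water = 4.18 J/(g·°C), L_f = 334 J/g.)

m_melted ≈ 70.1 g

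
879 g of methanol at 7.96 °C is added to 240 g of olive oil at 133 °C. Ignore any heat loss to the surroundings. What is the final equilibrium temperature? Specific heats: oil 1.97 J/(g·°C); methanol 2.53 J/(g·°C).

T_f is the heat-capacity-weighted average of the initial temperatures:
T_f = (472.8×133 + 2223.9×7.96) / (472.8 + 2223.9)
    = 80584 / 2696.7 ≈ 29.88 °C

T_f ≈ 29.9 °C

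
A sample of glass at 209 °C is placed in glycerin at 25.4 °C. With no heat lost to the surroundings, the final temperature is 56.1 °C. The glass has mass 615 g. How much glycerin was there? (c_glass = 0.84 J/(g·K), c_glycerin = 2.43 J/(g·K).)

Taking heat into each body as positive, Σ m c ΔT = 0:
615×0.84×(56.1 − 209) + m×2.43×(56.1 − 25.4) = 0
74.6 m = 78988
m = 78988/74.6 ≈ 1059 g

m ≈ 1060 g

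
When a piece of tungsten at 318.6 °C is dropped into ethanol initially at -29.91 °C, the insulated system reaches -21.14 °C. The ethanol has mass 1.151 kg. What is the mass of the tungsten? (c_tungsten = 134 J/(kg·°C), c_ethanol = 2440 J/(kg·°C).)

m ≈ 0.541 kg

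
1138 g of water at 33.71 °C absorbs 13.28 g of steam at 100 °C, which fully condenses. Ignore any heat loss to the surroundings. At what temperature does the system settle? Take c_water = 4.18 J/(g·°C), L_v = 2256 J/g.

T_f ≈ 40.7 °C

Let T be the final temperature. ΣQ_i = 0:
condense steam: −13.28·2256 = −29960; condensed water 100 °C→T: 55.51(T − 100); original water: 4756.8(T − 33.71)
4812.4 T = 29960 + 5551 + 160353 = 195864
T ≈ 40.70 °C, under the boiling point, so the assumption holds.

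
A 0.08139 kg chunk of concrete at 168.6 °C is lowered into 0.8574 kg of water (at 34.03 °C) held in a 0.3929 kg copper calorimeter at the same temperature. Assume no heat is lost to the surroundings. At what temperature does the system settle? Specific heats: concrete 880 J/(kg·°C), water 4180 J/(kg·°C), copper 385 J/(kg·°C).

Setting the total heat transfer to zero:
0.08139*880*(T − 168.6) + 0.8574*4180*(T − 34.03) + 0.3929*385*(T − 34.03) = 0
3806.8 T = 139184
T = 139184/3806.8 ≈ 36.56 °C

T_f ≈ 36.6 °C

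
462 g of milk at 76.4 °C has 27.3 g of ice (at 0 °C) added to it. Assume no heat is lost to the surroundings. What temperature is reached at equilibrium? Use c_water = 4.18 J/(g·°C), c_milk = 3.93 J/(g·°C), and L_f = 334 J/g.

Energy balance with sensible and latent terms:
latent heat to melt: 27.3·334 = 9118.2; warm the meltwater: 114.11 T; milk: 1815.7(T − 76.4)
1929.8 T = 138716 − 9118.2 = 129598
T ≈ 67.16 °C. Since T > 0 °C, the all-ice-melts assumption holds.

T_f ≈ 67.2 °C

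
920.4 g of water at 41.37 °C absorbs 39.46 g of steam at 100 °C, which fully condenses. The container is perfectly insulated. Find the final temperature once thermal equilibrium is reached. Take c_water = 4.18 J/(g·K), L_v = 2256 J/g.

Heat gained plus heat lost sum to zero:
latent heat released on condensation: 39.46·2256 = 89022
  condensate cools 100→T: 39.46·4.18·(T − 100) = 164.94(T − 100)
  original water: 3847.3(T − 41.37)
4012.2 T = 89022 + 16494 + 159162 = 264678
T ≈ 65.97 °C (< 100 °C, so full condensation is consistent).

T_f ≈ 66.0 °C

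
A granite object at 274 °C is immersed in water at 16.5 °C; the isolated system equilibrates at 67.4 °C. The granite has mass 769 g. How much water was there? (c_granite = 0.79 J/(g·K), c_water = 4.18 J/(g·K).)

m ≈ 590 g

Taking heat into each body as positive, Σ m c ΔT = 0:
769·0.79·(67.4 − 274) + m·4.18·(67.4 − 16.5) = 0
212.76 m = 125512
m = 125512/212.76 ≈ 589.9 g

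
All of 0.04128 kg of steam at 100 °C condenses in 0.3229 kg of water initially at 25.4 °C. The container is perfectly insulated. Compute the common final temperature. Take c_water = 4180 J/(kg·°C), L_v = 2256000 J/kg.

Net heat exchanged in the isolated system is zero:
latent heat released on condensation: 0.04128×2256000 = 93128; condensed water 100 °C→T: 172.55(T − 100); water warms: 0.3229×4180×(T − 25.4) = 1349.7(T − 25.4)
1522.3 T = 93128 + 17255 + 34283 = 144666
T ≈ 95.03 °C (< 100 °C, so full condensation is consistent).

T_f ≈ 95.0 °C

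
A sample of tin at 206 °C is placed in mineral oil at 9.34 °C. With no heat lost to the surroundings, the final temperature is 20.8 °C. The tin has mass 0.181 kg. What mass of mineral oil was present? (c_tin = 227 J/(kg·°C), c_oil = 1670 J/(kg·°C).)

|Q_tin| = |Q_oil|:
0.181·227·(206 − 20.8) = m·1670·(20.8 − 9.34)
19138 m = 7609.3  ⇒  m ≈ 0.3976 kg

m ≈ 0.398 kg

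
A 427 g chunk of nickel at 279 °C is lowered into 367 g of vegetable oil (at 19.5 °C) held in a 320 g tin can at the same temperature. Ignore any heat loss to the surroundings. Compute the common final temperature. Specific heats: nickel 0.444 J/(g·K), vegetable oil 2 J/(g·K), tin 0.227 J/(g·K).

T_f ≈ 68.9 °C

With ΣQ=0 the equilibrium temperature is the m·c-weighted mean:
T_f = (189.59·279 + 734·19.5 + 72.64·19.5) / (189.59 + 734 + 72.64)
    = 68625 / 996.23 ≈ 68.88 °C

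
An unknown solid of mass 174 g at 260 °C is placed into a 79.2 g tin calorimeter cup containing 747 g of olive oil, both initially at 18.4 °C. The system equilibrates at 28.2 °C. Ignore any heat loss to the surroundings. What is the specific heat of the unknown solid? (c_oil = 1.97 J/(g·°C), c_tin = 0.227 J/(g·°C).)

c ≈ 0.362 J/(g·°C)

Taking heat into each body as positive, Σ m c ΔT = 0:
174×c×(28.2 − 260) + 747×1.97×(28.2 − 18.4) + 79.2×0.227×(28.2 − 18.4) = 0
-40333 c = -14598
c = -14598/-40333 ≈ 0.3619 J/(g·°C)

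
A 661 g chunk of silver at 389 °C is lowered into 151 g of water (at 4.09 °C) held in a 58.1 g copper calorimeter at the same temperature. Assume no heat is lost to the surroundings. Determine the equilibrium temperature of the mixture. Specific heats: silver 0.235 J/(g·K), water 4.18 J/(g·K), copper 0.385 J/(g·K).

T_f ≈ 78.0 °C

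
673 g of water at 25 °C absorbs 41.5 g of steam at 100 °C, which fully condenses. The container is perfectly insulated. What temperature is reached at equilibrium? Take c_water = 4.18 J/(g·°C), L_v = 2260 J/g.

T_f ≈ 60.8 °C

Taking heat into each body as positive, Σ m c ΔT = 0:
latent heat released on condensation: 41.5×2260 = 93790
  condensed water 100 °C→T: 173.47(T − 100)
  original water: 2813.1(T − 25)
2986.6 T = 93790 + 17347 + 70328 = 181466
T ≈ 60.76 °C, under the boiling point, so the assumption holds.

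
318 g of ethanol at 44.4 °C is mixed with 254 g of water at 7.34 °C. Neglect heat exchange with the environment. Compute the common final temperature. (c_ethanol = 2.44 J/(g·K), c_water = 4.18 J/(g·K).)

T_f ≈ 23.0 °C

Heat lost by the ethanol equals heat gained by the water:
318·2.44·(44.4 − T) = 254·4.18·(T − 7.34)
775.92(44.4 − T) = 1061.7(T − 7.34)
1837.6 T = 42244  ⇒  T ≈ 22.99 °C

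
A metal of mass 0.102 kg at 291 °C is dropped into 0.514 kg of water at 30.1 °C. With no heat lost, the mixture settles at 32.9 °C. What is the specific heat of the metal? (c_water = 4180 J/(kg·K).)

c ≈ 229 J/(kg·K)

Conservation of energy gives ΣQ = 0:
0.102×c×(32.9 − 291) + 0.514×4180×(32.9 − 30.1) = 0
-26.33 c = -6015.9
c = -6015.9/-26.33 ≈ 228.5 J/(kg·K)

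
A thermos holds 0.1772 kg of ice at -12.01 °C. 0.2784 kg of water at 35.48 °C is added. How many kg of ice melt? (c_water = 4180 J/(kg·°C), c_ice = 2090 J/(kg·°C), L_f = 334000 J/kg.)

Water can give up m c ΔT = 0.2784·4180·35.48 = 41289 J before reaching 0 °C.
Warming the ice to 0 °C takes 0.1772·2090·12.01 = 4447.9 J, leaving 36841 J for melting.
Fully melting the ice requires m_ice L_f = 0.1772·334000 = 59185 J.
Since 36841 < 59185 J, not all the ice melts; equilibrium is at 0 °C.
m_melted·334000 = 36841  ⇒  m_melted ≈ 0.1103 kg.

m_melted ≈ 0.11 kg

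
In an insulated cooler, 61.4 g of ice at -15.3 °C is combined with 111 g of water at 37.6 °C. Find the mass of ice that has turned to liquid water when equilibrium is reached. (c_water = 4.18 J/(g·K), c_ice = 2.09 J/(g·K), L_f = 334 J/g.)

m_melted ≈ 46.4 g

Water can give up m c ΔT = 111·4.18·37.6 = 17446 J before reaching 0 °C.
Warming the ice to 0 °C takes 61.4·2.09·15.3 = 1963.4 J, leaving 15482 J for melting.
Melting all 61.4 g of ice would need 61.4·334 = 20508 J.
Since 15482 < 20508 J, not all the ice melts; equilibrium is at 0 °C.
Mass melted = 15482/334 ≈ 46.35 g.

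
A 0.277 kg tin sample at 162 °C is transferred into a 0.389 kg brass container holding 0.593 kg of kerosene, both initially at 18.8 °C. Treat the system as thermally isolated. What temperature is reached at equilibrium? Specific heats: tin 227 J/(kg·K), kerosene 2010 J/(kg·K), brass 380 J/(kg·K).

T_f ≈ 25.2 °C

Let T be the final temperature. ΣQ_i = 0:
0.277×227×(T − 162) + 0.593×2010×(T − 18.8) + 0.389×380×(T − 18.8) = 0
62.88(T − 162) + 1191.9(T − 18.8) + 147.82(T − 18.8) = 0
1402.6 T = 35374
T ≈ 25.22 °C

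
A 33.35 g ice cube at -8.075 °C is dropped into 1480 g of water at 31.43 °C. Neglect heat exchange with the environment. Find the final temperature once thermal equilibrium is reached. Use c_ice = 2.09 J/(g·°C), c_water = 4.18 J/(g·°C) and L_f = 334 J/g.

Let T be the final temperature. ΣQ_i = 0:
warm ice to 0 °C: 33.35×2.09×(0 − (-8.075)) = 562.84
  melt ice: 33.35×334 = 11139
  warm the meltwater: 139.4 T
  water cools: 1480×4.18×(T − 31.43) = 6186.4(T − 31.43)
6325.8 T = 194439 − 11702 = 182737
T ≈ 28.89 °C — above 0 °C, consistent with complete melting.

T_f ≈ 28.9 °C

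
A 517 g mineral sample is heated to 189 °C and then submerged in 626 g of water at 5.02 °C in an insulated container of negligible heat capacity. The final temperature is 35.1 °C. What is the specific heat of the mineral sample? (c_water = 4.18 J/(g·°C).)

c ≈ 0.989 J/(g·°C)

Taking heat into each body as positive, Σ m c ΔT = 0:
517·c·(35.1 − 189) + 626·4.18·(35.1 − 5.02) = 0
-79566 c = -78710
c = -78710/-79566 ≈ 0.9892 J/(g·°C)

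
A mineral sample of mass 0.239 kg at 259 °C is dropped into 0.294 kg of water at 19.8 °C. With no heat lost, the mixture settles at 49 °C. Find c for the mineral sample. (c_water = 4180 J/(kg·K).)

c ≈ 715 J/(kg·K)

Conservation of energy gives ΣQ = 0:
0.239·c·(49 − 259) + 0.294·4180·(49 − 19.8) = 0
-50.19 c = -35884
c = -35884/-50.19 ≈ 715 J/(kg·K)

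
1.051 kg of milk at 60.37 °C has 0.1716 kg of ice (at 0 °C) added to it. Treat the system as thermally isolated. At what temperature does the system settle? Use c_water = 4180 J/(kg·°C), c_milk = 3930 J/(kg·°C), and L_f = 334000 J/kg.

T_f ≈ 39.6 °C

Let T be the final temperature. ΣQ_i = 0:
melt ice: 0.1716·334000 = 57314; warm the meltwater: 717.29 T; milk cools: 1.051·3930·(T − 60.37) = 4130.4(T − 60.37)
4847.7 T = 249354 − 57314 = 192040
T ≈ 39.61 °C. Since T > 0 °C, the all-ice-melts assumption holds.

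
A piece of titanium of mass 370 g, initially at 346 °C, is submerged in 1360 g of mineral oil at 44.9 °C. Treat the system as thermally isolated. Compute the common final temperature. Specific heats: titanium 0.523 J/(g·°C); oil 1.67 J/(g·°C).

|Q_titanium| = |Q_oil|:
370·0.523·(346 − T) = 1360·1.67·(T − 44.9)
193.51(346 − T) = 2271.2(T − 44.9)
2464.7 T = 168931  ⇒  T ≈ 68.54 °C

T_f ≈ 68.5 °C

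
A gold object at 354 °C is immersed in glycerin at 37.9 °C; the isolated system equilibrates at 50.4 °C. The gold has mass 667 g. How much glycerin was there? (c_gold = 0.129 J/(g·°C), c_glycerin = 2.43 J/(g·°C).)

Let T be the final temperature. ΣQ_i = 0:
667×0.129×(50.4 − 354) + m×2.43×(50.4 − 37.9) = 0
30.38 m = 26123
m = 26123/30.38 ≈ 860 g

m ≈ 860 g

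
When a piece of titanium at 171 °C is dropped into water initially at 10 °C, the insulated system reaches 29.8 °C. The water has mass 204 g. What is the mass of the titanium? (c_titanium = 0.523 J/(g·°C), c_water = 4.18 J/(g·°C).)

|Q_titanium| = |Q_water|:
m·0.523·(171 − 29.8) = 204·4.18·(29.8 − 10)
73.85 m = 16884  ⇒  m ≈ 228.6 g

m ≈ 229 g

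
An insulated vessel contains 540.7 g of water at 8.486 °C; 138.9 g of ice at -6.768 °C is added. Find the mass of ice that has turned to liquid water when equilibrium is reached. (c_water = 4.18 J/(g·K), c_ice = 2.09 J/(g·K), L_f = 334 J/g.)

m_melted ≈ 51.5 g

Water can give up m c ΔT = 540.7·4.18·8.486 = 19179 J before reaching 0 °C.
Warming the ice to 0 °C takes 138.9·2.09·6.768 = 1964.8 J, leaving 17215 J for melting.
To melt every bit of ice: 138.9·334 = 46393 J.
Since 17215 < 46393 J, not all the ice melts; equilibrium is at 0 °C.
m_melted·334 = 17215  ⇒  m_melted ≈ 51.54 g.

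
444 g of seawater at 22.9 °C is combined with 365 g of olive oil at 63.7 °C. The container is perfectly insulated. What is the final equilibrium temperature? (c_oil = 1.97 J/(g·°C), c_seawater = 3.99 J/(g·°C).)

|Q_oil| = |Q_seawater|:
365·1.97·(63.7 − T) = 444·3.99·(T − 22.9)
719.05(63.7 − T) = 1771.6(T − 22.9)
2490.6 T = 86372  ⇒  T ≈ 34.68 °C

T_f ≈ 34.7 °C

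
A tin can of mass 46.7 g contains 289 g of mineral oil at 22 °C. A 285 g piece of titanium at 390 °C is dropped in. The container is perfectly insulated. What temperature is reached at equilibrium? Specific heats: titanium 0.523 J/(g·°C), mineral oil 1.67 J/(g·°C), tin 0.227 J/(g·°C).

T_f = Σ m_i c_i T_i / Σ m_i c_i:
T_f = (149.06*390 + 482.63*22 + 10.6*22) / (149.06 + 482.63 + 10.6)
    = 68983 / 642.29 ≈ 107.40 °C

T_f ≈ 107.4 °C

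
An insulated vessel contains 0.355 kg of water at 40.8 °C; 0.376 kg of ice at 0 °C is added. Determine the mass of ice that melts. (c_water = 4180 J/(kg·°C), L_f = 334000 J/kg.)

m_melted ≈ 0.181 kg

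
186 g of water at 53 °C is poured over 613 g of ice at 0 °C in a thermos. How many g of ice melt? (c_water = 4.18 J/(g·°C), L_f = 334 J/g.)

m_melted ≈ 123 g

Water can give up m c ΔT = 186·4.18·53 = 41206 J before reaching 0 °C.
To melt every bit of ice: 613·334 = 204742 J.
Since 41206 < 204742 J, not all the ice melts; equilibrium is at 0 °C.
Mass melted = 41206/334 ≈ 123.4 g.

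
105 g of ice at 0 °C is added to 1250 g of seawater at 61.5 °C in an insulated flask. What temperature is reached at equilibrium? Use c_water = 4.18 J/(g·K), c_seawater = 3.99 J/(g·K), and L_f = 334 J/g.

T_f ≈ 50.1 °C

Energy balance with sensible and latent terms:
melt ice: 105·334 = 35070
  warm the meltwater: 438.9 T
  seawater: 4987.5(T − 61.5)
5426.4 T = 306731 − 35070 = 271661
T ≈ 50.06 °C (positive, so assuming full melt was valid).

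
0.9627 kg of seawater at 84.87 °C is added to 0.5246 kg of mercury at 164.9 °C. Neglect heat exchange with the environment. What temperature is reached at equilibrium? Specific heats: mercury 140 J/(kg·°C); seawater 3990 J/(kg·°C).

T_f ≈ 86.4 °C

|Q_mercury| = |Q_seawater|:
0.5246*140*(164.9 − T) = 0.9627*3990*(T − 84.87)
73.44(164.9 − T) = 3841.2(T − 84.87)
3914.6 T = 338111  ⇒  T ≈ 86.37 °C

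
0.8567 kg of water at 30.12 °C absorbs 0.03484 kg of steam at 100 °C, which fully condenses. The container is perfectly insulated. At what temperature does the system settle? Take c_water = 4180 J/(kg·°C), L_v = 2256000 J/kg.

Energy balance with sensible and latent terms:
steam→water at 100 °C releases m L_v = 0.03484×2256000 = 78599; condensate cools 100→T: 0.03484×4180×(T − 100) = 145.63(T − 100); water warms: 0.8567×4180×(T − 30.12) = 3581(T − 30.12)
3726.6 T = 78599 + 14563 + 107860 = 201022
T ≈ 53.94 °C (< 100 °C, so full condensation is consistent).

T_f ≈ 53.9 °C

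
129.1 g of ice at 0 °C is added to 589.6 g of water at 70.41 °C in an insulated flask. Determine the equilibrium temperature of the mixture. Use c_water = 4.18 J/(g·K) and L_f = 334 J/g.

T_f ≈ 43.4 °C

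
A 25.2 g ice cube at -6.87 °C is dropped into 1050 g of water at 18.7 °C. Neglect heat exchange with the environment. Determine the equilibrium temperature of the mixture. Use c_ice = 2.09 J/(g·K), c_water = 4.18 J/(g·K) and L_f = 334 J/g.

Sum of m c ΔT and latent-heat terms is zero:
ice -6.87→0 °C: 25.2×2.09×6.87 = 361.83
  melt ice: 25.2×334 = 8416.8
  meltwater 0→T: 25.2×4.18×T = 105.34 T
  water: 4389(T − 18.7)
4494.3 T = 82074 − 8778.6 = 73296
T ≈ 16.31 °C. Since T > 0 °C, the all-ice-melts assumption holds.

T_f ≈ 16.3 °C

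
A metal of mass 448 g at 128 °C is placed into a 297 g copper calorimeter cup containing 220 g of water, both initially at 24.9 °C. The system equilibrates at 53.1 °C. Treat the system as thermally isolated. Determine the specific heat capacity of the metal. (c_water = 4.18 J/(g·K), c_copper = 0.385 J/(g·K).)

c ≈ 0.869 J/(g·K)

Taking heat into each body as positive, Σ m c ΔT = 0:
448·c·(53.1 − 128) + 220·4.18·(53.1 − 24.9) + 297·0.385·(53.1 − 24.9) = 0
-33555 c = -29157
c = -29157/-33555 ≈ 0.8689 J/(g·K)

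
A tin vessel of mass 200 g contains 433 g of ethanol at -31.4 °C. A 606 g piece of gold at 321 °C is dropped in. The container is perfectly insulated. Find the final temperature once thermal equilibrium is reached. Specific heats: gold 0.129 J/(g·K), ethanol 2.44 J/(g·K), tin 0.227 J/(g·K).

Let T be the final temperature. ΣQ_i = 0:
606*0.129*(T − 321) + 433*2.44*(T − (-31.4)) + 200*0.227*(T − (-31.4)) = 0
1180.1 T = -9506.4
T ≈ -8.06 °C

T_f ≈ -8.1 °C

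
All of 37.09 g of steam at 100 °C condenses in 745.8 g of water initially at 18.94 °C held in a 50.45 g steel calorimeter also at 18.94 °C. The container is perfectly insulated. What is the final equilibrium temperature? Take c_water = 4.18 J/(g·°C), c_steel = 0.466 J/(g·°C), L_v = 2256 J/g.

T_f ≈ 48.1 °C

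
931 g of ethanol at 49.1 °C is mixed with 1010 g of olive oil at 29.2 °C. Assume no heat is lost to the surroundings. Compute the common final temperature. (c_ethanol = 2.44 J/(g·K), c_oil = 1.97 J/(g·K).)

Heat lost by the ethanol equals heat gained by the oil:
931*2.44*(49.1 − T) = 1010*1.97*(T − 29.2)
2271.6(49.1 − T) = 1989.7(T − 29.2)
4261.3 T = 169637  ⇒  T ≈ 39.81 °C

T_f ≈ 39.8 °C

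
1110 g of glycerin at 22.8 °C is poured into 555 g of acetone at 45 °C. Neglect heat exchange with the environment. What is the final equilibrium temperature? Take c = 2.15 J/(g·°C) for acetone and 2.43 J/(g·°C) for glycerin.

T_f ≈ 29.6 °C

With ΣQ=0 the equilibrium temperature is the m·c-weighted mean:
T_f = (1193.2·45 + 2697.3·22.8) / (1193.2 + 2697.3)
    = 115195 / 3890.6 ≈ 29.61 °C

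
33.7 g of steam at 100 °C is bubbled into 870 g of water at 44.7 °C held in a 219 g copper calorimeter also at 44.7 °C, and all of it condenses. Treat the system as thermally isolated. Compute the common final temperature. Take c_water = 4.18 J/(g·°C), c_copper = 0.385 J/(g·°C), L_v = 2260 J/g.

T_f ≈ 66.4 °C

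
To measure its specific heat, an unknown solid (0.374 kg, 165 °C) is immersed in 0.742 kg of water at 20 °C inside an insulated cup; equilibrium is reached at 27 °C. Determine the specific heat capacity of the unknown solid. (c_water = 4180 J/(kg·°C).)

Heat lost by the unknown solid = heat gained by the water:
0.374×c×(165 − 27) = 0.742×4180×(27 − 20)
51.61 c = 21711  ⇒  c ≈ 420.7 J/(kg·°C)

c ≈ 421 J/(kg·°C)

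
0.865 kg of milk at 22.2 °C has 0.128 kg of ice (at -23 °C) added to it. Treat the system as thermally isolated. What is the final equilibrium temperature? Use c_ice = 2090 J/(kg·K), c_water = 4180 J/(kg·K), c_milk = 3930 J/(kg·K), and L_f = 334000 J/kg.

Sum of m c ΔT and latent-heat terms is zero:
warm ice to 0 °C: 0.128×2090×(0 − (-23)) = 6153; latent heat to melt: 0.128×334000 = 42752; warm the meltwater: 535.04 T; milk: 3399.4(T − 22.2)
3934.5 T = 75468 − 48905 = 26563
T ≈ 6.75 °C (positive, so assuming full melt was valid).

T_f ≈ 6.8 °C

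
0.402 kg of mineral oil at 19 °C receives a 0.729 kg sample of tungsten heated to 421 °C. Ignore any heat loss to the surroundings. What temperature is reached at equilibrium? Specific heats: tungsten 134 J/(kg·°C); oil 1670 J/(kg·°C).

Heat lost by the tungsten equals heat gained by the oil:
0.729×134×(421 − T) = 0.402×1670×(T − 19)
97.69(421 − T) = 671.34(T − 19)
769.03 T = 53881  ⇒  T ≈ 70.06 °C

T_f ≈ 70.1 °C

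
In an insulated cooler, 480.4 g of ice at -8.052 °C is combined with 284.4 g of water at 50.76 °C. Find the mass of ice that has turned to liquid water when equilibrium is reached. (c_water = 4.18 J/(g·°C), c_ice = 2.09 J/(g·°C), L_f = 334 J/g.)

m_melted ≈ 156 g

Cooling the water to 0 °C releases 284.4·4.18·50.76 = 60343 J.
Warming the ice to 0 °C takes 480.4·2.09·8.052 = 8084.5 J, leaving 52259 J for melting.
Melting all 480.4 g of ice would need 480.4·334 = 160454 J.
52259 J < 160454 J, so only part of the ice melts and the system sits at 0 °C.
m_melt = 52259 / L_f = 156.5 g.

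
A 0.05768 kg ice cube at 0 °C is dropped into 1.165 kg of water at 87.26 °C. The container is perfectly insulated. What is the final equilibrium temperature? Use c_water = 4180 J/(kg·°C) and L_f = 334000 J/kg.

T_f ≈ 79.4 °C

Net heat exchanged in the isolated system is zero:
melt ice: 0.05768×334000 = 19265
  warm the meltwater: 241.1 T
  water cools: 1.165×4180×(T − 87.26) = 4869.7(T − 87.26)
5110.8 T = 424930 − 19265 = 405665
T ≈ 79.37 °C. Since T > 0 °C, the all-ice-melts assumption holds.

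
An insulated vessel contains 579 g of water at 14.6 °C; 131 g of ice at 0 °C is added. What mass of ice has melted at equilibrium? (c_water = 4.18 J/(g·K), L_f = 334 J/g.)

Cooling the water to 0 °C releases 579×4.18×14.6 = 35335 J.
Fully melting the ice requires m_ice L_f = 131×334 = 43754 J.
35335 J < 43754 J, so only part of the ice melts and the system sits at 0 °C.
Mass melted = 35335/334 ≈ 105.8 g.

m_melted ≈ 106 g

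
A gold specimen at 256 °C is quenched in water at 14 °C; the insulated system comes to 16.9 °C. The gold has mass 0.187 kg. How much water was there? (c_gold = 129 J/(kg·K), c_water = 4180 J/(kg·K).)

m ≈ 0.476 kg

Net heat exchanged in the isolated system is zero:
0.187·129·(16.9 − 256) + m·4180·(16.9 − 14) = 0
12122 m = 5767.8
m = 5767.8/12122 ≈ 0.4758 kg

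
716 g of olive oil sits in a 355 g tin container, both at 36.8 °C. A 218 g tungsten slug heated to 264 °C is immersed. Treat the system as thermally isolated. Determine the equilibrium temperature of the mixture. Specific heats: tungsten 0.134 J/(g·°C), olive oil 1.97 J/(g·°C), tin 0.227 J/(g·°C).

T_f ≈ 41.2 °C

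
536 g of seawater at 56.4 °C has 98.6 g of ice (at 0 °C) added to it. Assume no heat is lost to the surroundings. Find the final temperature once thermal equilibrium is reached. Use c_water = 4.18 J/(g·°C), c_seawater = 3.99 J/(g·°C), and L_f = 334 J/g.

T_f ≈ 34.4 °C

Let T be the final temperature. ΣQ_i = 0:
latent heat to melt: 98.6×334 = 32932
  warm the meltwater: 412.15 T
  seawater: 2138.6(T − 56.4)
2550.8 T = 120619 − 32932 = 87687
T ≈ 34.38 °C (positive, so assuming full melt was valid).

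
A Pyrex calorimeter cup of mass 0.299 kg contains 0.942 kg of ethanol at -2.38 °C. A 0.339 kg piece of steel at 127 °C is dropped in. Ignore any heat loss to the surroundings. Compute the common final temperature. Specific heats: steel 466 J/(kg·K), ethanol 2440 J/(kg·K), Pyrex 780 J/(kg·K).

T_f ≈ 5.2 °C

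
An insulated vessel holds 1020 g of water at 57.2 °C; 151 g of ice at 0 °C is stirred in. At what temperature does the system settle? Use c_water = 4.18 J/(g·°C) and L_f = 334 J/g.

Sum of m c ΔT and latent-heat terms is zero:
fusion: m_ice L_f = 151·334 = 50434; meltwater 0→T: 151·4.18·T = 631.18 T; water: 4263.6(T − 57.2)
4894.8 T = 243878 − 50434 = 193444
T ≈ 39.52 °C. Since T > 0 °C, the all-ice-melts assumption holds.

T_f ≈ 39.5 °C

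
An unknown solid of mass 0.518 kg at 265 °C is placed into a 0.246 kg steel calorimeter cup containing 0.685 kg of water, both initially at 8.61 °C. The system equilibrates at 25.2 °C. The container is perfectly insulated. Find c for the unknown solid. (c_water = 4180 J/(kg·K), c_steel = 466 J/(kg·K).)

Net heat exchanged in the isolated system is zero:
0.518×c×(25.2 − 265) + 0.685×4180×(25.2 − 8.61) + 0.246×466×(25.2 − 8.61) = 0
-124.22 c = -49404
c = -49404/-124.22 ≈ 397.7 J/(kg·K)

c ≈ 398 J/(kg·K)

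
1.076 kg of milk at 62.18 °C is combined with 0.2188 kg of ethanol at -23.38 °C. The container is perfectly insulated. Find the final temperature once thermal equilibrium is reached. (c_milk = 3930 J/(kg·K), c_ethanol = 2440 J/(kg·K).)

|Q_milk| = |Q_ethanol|:
1.076·3930·(62.18 − T) = 0.2188·2440·(T − (-23.38))
4228.7(62.18 − T) = 533.87(T − (-23.38))
4762.6 T = 250457  ⇒  T ≈ 52.59 °C

T_f ≈ 52.6 °C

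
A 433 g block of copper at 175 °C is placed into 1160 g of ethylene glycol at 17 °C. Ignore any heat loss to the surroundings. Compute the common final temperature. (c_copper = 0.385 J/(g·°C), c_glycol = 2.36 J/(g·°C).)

T_f ≈ 26.1 °C

Heat lost by the copper equals heat gained by the glycol:
433*0.385*(175 − T) = 1160*2.36*(T − 17)
166.71(175 − T) = 2737.6(T − 17)
2904.3 T = 75713  ⇒  T ≈ 26.07 °C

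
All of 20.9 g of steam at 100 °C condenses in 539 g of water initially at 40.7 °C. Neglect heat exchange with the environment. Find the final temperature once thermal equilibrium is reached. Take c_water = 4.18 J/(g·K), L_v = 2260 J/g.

T_f ≈ 63.1 °C

Setting the total heat transfer to zero:
latent heat released on condensation: 20.9×2260 = 47234; condensate cools 100→T: 20.9×4.18×(T − 100) = 87.36(T − 100); water warms: 539×4.18×(T − 40.7) = 2253(T − 40.7)
2340.4 T = 47234 + 8736.2 + 91698 = 147668
T ≈ 63.10 °C — below 100 °C, confirming all the steam condensed.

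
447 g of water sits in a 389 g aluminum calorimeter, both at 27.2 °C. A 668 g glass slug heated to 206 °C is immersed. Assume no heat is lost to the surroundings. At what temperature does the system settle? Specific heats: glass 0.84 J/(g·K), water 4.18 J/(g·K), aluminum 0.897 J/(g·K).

T_f is the heat-capacity-weighted average of the initial temperatures:
T_f = (561.12×206 + 1868.5×27.2 + 348.93×27.2) / (561.12 + 1868.5 + 348.93)
    = 175904 / 2778.5 ≈ 63.31 °C

T_f ≈ 63.3 °C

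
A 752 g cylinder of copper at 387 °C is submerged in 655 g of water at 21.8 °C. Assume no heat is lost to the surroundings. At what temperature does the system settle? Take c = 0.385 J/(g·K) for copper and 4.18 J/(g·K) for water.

T_f ≈ 56.7 °C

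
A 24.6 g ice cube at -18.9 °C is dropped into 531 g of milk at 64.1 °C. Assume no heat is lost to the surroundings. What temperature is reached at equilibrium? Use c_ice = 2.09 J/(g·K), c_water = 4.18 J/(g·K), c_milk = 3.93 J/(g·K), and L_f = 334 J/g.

T_f ≈ 56.9 °C

Taking heat into each body as positive, Σ m c ΔT = 0:
ice -18.9→0 °C: 24.6×2.09×18.9 = 971.72; latent heat to melt: 24.6×334 = 8216.4; meltwater 0→T: 24.6×4.18×T = 102.83 T; milk cools: 531×3.93×(T − 64.1) = 2086.8(T − 64.1)
2189.7 T = 133766 − 9188.1 = 124578
T ≈ 56.89 °C. Since T > 0 °C, the all-ice-melts assumption holds.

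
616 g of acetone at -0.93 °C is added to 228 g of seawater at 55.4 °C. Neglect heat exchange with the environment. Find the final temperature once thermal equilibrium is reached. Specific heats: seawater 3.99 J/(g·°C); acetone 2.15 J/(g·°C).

T_f ≈ 22.0 °C

Heat gained plus heat lost sum to zero:
228×3.99×(T − 55.4) + 616×2.15×(T − (-0.93)) = 0
2234.1 T = 49167
T ≈ 22.01 °C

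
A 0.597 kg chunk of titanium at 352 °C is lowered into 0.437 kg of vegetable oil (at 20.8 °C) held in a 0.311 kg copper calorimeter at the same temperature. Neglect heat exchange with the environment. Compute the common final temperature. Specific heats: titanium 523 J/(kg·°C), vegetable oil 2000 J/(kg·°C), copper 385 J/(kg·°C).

Heat gained plus heat lost sum to zero:
0.597*523*(T − 352) + 0.437*2000*(T − 20.8) + 0.311*385*(T − 20.8) = 0
312.23(T − 352) + 874(T − 20.8) + 119.73(T − 20.8) = 0
1306 T = 130575
T = 130575 / 1306 = 100 °C

T_f ≈ 100.0 °C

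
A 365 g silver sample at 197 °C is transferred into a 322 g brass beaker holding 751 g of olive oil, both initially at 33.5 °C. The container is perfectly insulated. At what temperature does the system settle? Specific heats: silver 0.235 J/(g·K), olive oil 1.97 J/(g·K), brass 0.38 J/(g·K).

T_f ≈ 41.8 °C

T_f = Σ m_i c_i T_i / Σ m_i c_i:
T_f = (85.77×197 + 1479.5×33.5 + 122.36×33.5) / (85.77 + 1479.5 + 122.36)
    = 70559 / 1687.6 ≈ 41.81 °C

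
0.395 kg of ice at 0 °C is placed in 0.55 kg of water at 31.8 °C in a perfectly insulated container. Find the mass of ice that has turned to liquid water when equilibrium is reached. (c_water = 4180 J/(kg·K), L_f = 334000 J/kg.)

Water can give up m c ΔT = 0.55×4180×31.8 = 73108 J before reaching 0 °C.
Fully melting the ice requires m_ice L_f = 0.395×334000 = 131930 J.
That's not enough to melt it all — equilibrium is at 0 °C with ice remaining.
Mass melted = 73108/334000 ≈ 0.2189 kg.

m_melted ≈ 0.219 kg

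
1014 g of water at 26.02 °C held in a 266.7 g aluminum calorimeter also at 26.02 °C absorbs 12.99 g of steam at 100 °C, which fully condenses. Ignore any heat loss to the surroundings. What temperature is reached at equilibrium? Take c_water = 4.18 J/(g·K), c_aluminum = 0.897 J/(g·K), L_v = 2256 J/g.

T_f ≈ 33.4 °C

Energy balance with sensible and latent terms:
condense steam: −12.99·2256 = −29305
  condensate cools 100→T: 12.99·4.18·(T − 100) = 54.3(T − 100)
  original water: 4238.5(T − 26.02)
  aluminum cup: 266.7·0.897·(T − 26.02) = 239.23(T − 26.02)
4532 T = 29305 + 5429.8 + 116511 = 151246
T ≈ 33.37 °C, under the boiling point, so the assumption holds.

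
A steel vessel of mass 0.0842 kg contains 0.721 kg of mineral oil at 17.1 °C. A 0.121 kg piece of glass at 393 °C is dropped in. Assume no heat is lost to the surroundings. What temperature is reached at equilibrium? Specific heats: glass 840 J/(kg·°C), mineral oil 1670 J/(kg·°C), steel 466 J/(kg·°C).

T_f ≈ 45.5 °C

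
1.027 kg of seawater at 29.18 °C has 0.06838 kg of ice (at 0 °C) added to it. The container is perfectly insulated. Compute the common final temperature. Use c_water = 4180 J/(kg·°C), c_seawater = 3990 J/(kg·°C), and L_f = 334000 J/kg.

T_f ≈ 22.1 °C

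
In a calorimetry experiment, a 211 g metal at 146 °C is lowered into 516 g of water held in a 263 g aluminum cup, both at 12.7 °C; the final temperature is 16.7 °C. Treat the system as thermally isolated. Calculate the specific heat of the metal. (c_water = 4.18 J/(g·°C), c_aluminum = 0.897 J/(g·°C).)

c ≈ 0.351 J/(g·°C)

Net heat exchanged in the isolated system is zero:
211×c×(16.7 − 146) + 516×4.18×(16.7 − 12.7) + 263×0.897×(16.7 − 12.7) = 0
-27282 c = -9571.2
c = -9571.2/-27282 ≈ 0.3508 J/(g·°C)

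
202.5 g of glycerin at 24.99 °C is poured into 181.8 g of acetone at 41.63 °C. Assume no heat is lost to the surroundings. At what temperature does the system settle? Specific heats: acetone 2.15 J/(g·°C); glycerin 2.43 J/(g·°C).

Net heat exchanged in the isolated system is zero:
181.8*2.15*(T − 41.63) + 202.5*2.43*(T − 24.99) = 0
882.95 T = 28569
T = 28569/882.95 ≈ 32.36 °C

T_f ≈ 32.4 °C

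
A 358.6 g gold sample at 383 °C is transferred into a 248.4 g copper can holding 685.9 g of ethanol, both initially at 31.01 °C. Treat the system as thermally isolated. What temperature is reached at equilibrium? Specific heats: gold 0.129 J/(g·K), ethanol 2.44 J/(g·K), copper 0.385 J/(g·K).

Taking heat into each body as positive, Σ m c ΔT = 0:
358.6×0.129×(T − 383) + 685.9×2.44×(T − 31.01) + 248.4×0.385×(T − 31.01) = 0
1815.5 T = 72581
T = 72581/1815.5 ≈ 39.98 °C

T_f ≈ 40.0 °C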